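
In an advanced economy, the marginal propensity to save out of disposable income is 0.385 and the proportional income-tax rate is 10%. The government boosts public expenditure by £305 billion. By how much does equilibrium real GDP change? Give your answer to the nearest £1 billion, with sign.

MPC = 1 − MPS = 1 − 0.385 = 0.615.
Expenditure multiplier = 1/(1 − c(1−t)) = 1/(1 − 0.615×0.9) = 1/0.4465 ≈ 2.24.
ΔY = k × ΔG = (+£305 billion) / 0.4465 ≈ +£683 billion.

+£683 billion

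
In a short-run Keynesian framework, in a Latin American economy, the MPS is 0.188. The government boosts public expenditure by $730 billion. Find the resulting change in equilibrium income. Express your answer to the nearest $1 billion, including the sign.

MPC = 1 − MPS = 1 − 0.188 = 0.812.
Spending multiplier = 1/(1 − MPC) = 1/(1 − 0.812) = 1/0.188 ≈ 5.319.
ΔY = k × ΔG = (+$730 billion) / 0.188 ≈ +$3,883 billion.

+$3,883 billion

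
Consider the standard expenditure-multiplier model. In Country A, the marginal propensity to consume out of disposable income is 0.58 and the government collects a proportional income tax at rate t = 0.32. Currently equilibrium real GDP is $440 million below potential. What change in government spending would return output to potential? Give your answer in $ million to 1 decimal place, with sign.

+$266.5 million

Spending multiplier = 1/(1 − c(1−t)) = 1/(1 − 0.58×0.68) = 1/0.6056 ≈ 1.651.
Need ΔY = +$440 million, so ΔG = ΔY/k = (+$440 million) × 0.6056 ≈ +$266.5 million.
The government should increase government spending by $266.5 million.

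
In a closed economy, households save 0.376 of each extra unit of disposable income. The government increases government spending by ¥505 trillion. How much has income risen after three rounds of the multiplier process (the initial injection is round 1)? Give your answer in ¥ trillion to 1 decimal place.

¥1,016.8 trillion

MPC = 1 − MPS = 1 − 0.376 = 0.624.
Round 1 adds ΔG = ¥505 trillion; each later round is MPC = 0.624 times the previous.
After 3 rounds: 505 + 315.12 + 196.63488 = ΔG·(1 − c^3)/(1 − c) = 505 × (1 − 0.242970624)/0.376 ≈ ¥1,016.8 trillion.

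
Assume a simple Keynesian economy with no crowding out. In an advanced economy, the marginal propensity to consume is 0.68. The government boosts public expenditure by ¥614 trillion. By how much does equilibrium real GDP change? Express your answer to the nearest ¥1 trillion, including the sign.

+¥1,919 trillion

Government-spending multiplier = 1/(1 − MPC) = 1/(1 − 0.68) = 1/0.32 = 3.125.
ΔY = k × ΔG = (+¥614 trillion) / 0.32 ≈ +¥1,919 trillion.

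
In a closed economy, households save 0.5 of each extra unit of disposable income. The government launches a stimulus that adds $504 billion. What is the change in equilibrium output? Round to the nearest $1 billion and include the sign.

+$1,008 billion

MPC = 1 − MPS = 1 − 0.5 = 0.5.
Government-spending multiplier = 1/(1 − MPC) = 1/(1 − 0.5) = 1/0.5 = 2.
ΔY = k × ΔG = (+$504 billion) / 0.5 = +$1,008 billion.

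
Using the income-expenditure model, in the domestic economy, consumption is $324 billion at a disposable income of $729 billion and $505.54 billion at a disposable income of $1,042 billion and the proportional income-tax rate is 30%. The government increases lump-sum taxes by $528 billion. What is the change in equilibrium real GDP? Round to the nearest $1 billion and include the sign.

MPC = ΔC/ΔYd = (505.54 − 324)/(1,042 − 729) = 181.54/313 = 0.58.
A lump-sum tax change of +$528 billion shifts disposable income by −$528 billion; first-round consumption changes by −c × ΔT = −0.58 × (+$528 billion) = −$306.24 billion.
Expenditure multiplier = 1/(1 − c(1−t)) = 1/(1 − 0.58×0.7) = 1/0.594 ≈ 1.684.
The tax multiplier is −c × k ≈ −0.976, so ΔY = k × (−c·ΔT) = (−$306.24 billion) / 0.594 ≈ −$516 billion.

−$516 billion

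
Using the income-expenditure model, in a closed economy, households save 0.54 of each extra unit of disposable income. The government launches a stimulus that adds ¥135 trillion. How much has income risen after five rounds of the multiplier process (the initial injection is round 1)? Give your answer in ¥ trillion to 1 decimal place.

¥244.9 trillion

MPC = 1 − MPS = 1 − 0.54 = 0.46.
Round 1 adds ΔG = ¥135 trillion; each later round is MPC = 0.46 times the previous.
After 5 rounds: 135 + 62.1 + 28.566 + 13.14036 + 6.0445656 = ΔG·(1 − c^5)/(1 − c) = 135 × (1 − 0.0205962976)/0.54 ≈ ¥244.9 trillion.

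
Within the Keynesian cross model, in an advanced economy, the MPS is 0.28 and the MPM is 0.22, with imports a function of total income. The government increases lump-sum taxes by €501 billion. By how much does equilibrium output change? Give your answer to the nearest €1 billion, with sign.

MPC = 1 − MPS = 1 − 0.28 = 0.72.
A lump-sum tax change of +€501 billion shifts disposable income by −€501 billion; first-round consumption changes by −c × ΔT = −0.72 × (+€501 billion) = −€360.72 billion.
Expenditure multiplier = 1/(1 − c + m) = 1/(1 − 0.72 + 0.22) = 1/0.5 = 2.
The tax multiplier is −c × k = −1.44, so ΔY = k × (−c·ΔT) = (−€360.72 billion) / 0.5 ≈ −€721 billion.

−€721 billion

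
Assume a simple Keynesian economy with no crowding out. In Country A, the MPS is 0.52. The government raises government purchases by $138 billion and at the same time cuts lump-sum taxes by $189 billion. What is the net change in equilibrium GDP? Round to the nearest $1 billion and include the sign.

+$440 billion

MPC = 1 − MPS = 1 − 0.52 = 0.48.
Expenditure multiplier = 1/(1 − MPC) = 1/(1 − 0.48) = 1/0.52 ≈ 1.923.
ΔG contributes k·ΔG = (+$138 billion) / 0.52 ≈ +$265.4 billion.
ΔT of −$189 billion changes first-round spending by −c·ΔT = +$90.72 billion, contributing k·(−c·ΔT) = (+$90.72 billion) / 0.52 ≈ +$174.5 billion.
Net ΔY = k(ΔG − c·ΔT) = (+$228.72 billion) / 0.52 ≈ +$440 billion.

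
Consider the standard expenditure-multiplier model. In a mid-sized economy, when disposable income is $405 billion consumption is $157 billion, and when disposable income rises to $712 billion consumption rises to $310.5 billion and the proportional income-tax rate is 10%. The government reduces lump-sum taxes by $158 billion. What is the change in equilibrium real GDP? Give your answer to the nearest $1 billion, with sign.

MPC = ΔC/ΔYd = (310.5 − 157)/(712 − 405) = 153.5/307 = 0.5.
A lump-sum tax change of −$158 billion shifts disposable income by +$158 billion; first-round consumption changes by −c × ΔT = −0.5 × (−$158 billion) = +$79 billion.
Expenditure multiplier = 1/(1 − c(1−t)) = 1/(1 − 0.5×0.9) = 1/0.55 ≈ 1.818.
The tax multiplier is −c × k ≈ −0.909, so ΔY = k × (−c·ΔT) = (+$79 billion) / 0.55 ≈ +$144 billion.

+$144 billion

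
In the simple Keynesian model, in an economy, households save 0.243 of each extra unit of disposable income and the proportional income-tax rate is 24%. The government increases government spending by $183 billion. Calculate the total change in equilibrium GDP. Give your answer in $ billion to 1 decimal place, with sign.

MPC = 1 − MPS = 1 − 0.243 = 0.757.
Government-spending multiplier = 1/(1 − c(1−t)) = 1/(1 − 0.757×0.76) = 1/0.42468 ≈ 2.355.
ΔY = k × ΔG = (+$183 billion) / 0.42468 ≈ +$430.9 billion.

+$430.9 billion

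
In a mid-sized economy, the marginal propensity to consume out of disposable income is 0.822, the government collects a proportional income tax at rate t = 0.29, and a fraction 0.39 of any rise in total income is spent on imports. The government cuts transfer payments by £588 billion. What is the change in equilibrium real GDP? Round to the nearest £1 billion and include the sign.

−£599 billion

The transfer change shifts disposable income by −£588 billion, so first-round consumption changes by c·ΔTR = 0.822 × (−£588 billion) = −£483.336 billion.
Expenditure multiplier = 1/(1 − c(1−t) + m) = 1/(1 − 0.822×0.71 + 0.39) = 1/0.80638 ≈ 1.24.
The transfer multiplier is c × k ≈ 1.019, so ΔY = k × (c·ΔTR) = (−£483.336 billion) / 0.80638 ≈ −£599 billion.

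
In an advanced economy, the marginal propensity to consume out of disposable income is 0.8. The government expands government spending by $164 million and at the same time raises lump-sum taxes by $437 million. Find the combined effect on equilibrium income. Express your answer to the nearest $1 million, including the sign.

Expenditure multiplier = 1/(1 − MPC) = 1/(1 − 0.8) = 1/0.2 = 5.
ΔG contributes k·ΔG = (+$164 million) / 0.2 = +$820 million.
ΔT of +$437 million changes first-round spending by −c·ΔT = −$349.6 million, contributing k·(−c·ΔT) = (−$349.6 million) / 0.2 = −$1,748 million.
Net ΔY = k(ΔG − c·ΔT) = (−$185.6 million) / 0.2 = −$928 million.

−$928 million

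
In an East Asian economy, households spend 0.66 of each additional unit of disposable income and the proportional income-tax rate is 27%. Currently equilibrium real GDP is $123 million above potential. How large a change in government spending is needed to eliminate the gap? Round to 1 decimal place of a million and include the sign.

Spending multiplier = 1/(1 − c(1−t)) = 1/(1 − 0.66×0.73) = 1/0.5182 ≈ 1.93.
Need ΔY = −$123 million, so ΔG = ΔY/k = (−$123 million) × 0.5182 ≈ −$63.7 million.
The government should cut government spending by $63.7 million.

−$63.7 million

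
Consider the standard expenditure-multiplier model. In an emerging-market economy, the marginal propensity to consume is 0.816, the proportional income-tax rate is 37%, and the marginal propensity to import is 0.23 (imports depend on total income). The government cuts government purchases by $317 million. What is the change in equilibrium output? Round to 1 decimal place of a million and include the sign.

Expenditure multiplier = 1/(1 − c(1−t) + m) = 1/(1 − 0.816×0.63 + 0.23) = 1/0.71592 ≈ 1.397.
ΔY = k × ΔG = (−$317 million) / 0.71592 ≈ −$442.8 million.

−$442.8 million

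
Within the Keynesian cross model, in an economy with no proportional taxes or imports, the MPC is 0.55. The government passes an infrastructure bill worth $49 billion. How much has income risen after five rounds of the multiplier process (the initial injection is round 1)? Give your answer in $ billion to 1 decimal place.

$103.4 billion

Round 1 adds ΔG = $49 billion; each later round is MPC = 0.55 times the previous.
After 5 rounds: 49 + 26.95 + 14.8225 + 8.152375 + 4.48380625 = ΔG·(1 − c^5)/(1 − c) = 49 × (1 − 0.0503284375)/0.45 ≈ $103.4 billion.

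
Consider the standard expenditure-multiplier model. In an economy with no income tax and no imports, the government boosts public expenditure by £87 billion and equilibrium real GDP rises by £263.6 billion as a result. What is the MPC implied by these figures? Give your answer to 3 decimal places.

Implied spending multiplier k = ΔY/ΔG = 263.6/87 ≈ 3.0299.
Since k = 1/(1 − MPC), MPC = 1 − 1/k = 1 − ΔG/ΔY = 1 − 87/263.6 ≈ 0.670.

0.670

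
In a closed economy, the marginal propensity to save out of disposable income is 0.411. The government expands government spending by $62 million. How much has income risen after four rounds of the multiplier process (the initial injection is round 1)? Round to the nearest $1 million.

MPC = 1 − MPS = 1 − 0.411 = 0.589.
Round 1 adds ΔG = $62 million; each later round is MPC = 0.589 times the previous.
After 4 rounds: 62 + 36.518 + 21.509102 + 12.668861078 = ΔG·(1 − c^4)/(1 − c) = 62 × (1 − 0.120354180241)/0.411 ≈ $133 million.

$133 million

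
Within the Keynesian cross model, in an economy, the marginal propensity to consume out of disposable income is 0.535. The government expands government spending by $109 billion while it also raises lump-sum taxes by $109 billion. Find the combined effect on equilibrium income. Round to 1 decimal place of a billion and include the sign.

+$109.0 billion

Expenditure multiplier = 1/(1 − MPC) = 1/(1 − 0.535) = 1/0.465 ≈ 2.151.
ΔG contributes k·ΔG = (+$109 billion) / 0.465 ≈ +$234.4 billion.
ΔT of +$109 billion changes first-round spending by −c·ΔT = −$58.315 billion, contributing k·(−c·ΔT) = (−$58.315 billion) / 0.465 ≈ −$125.4 billion.
With ΔG = ΔT and no other leakages, the balanced-budget multiplier is 1, so ΔY = ΔG = +$109 billion.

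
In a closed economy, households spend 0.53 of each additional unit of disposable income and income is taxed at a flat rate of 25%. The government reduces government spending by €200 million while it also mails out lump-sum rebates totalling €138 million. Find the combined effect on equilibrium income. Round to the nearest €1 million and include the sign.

−€211 million

Expenditure multiplier = 1/(1 − c(1−t)) = 1/(1 − 0.53×0.75) = 1/0.6025 ≈ 1.66.
ΔG contributes k·ΔG = (−€200 million) / 0.6025 ≈ −€332 million.
ΔT of −€138 million changes first-round spending by −c·ΔT = +€73.14 million, contributing k·(−c·ΔT) = (+€73.14 million) / 0.6025 ≈ +€121.4 million.
Net ΔY = k(ΔG − c·ΔT) = (−€126.86 million) / 0.6025 ≈ −€211 million.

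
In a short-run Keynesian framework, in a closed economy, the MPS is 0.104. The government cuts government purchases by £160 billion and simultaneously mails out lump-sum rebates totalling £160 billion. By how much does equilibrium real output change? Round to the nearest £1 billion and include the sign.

−£160 billion

MPC = 1 − MPS = 1 − 0.104 = 0.896.
Expenditure multiplier = 1/(1 − MPC) = 1/(1 − 0.896) = 1/0.104 ≈ 9.615.
ΔG contributes k·ΔG = (−£160 billion) / 0.104 ≈ −£1,538.5 billion.
ΔT of −£160 billion changes first-round spending by −c·ΔT = +£143.36 billion, contributing k·(−c·ΔT) = (+£143.36 billion) / 0.104 ≈ +£1,378.5 billion.
With ΔG = ΔT and no other leakages, the balanced-budget multiplier is 1, so ΔY = ΔG = −£160 billion.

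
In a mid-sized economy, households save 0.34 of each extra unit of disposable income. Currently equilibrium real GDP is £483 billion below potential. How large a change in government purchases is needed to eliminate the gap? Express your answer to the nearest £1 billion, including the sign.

MPC = 1 − MPS = 1 − 0.34 = 0.66.
Spending multiplier = 1/(1 − MPC) = 1/(1 − 0.66) = 1/0.34 ≈ 2.941.
Need ΔY = +£483 billion, so ΔG = ΔY/k = (+£483 billion) × 0.34 ≈ +£164 billion.
The government should increase government purchases by £164 billion.

+£164 billion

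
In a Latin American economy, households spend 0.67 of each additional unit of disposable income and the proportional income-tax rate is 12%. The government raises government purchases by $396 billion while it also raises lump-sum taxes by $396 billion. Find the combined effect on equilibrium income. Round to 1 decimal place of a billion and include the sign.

Expenditure multiplier = 1/(1 − c(1−t)) = 1/(1 − 0.67×0.88) = 1/0.4104 ≈ 2.437.
ΔG contributes k·ΔG = (+$396 billion) / 0.4104 ≈ +$964.9 billion.
ΔT of +$396 billion changes first-round spending by −c·ΔT = −$265.32 billion, contributing k·(−c·ΔT) = (−$265.32 billion) / 0.4104 ≈ −$646.5 billion.
Net ΔY = k(ΔG − c·ΔT) = (+$130.68 billion) / 0.4104 ≈ +$318.4 billion.

+$318.4 billion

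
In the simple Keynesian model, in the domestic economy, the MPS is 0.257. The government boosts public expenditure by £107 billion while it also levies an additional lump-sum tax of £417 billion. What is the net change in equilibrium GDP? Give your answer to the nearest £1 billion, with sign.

−£789 billion

MPC = 1 − MPS = 1 − 0.257 = 0.743.
Expenditure multiplier = 1/(1 − MPC) = 1/(1 − 0.743) = 1/0.257 ≈ 3.891.
ΔG contributes k·ΔG = (+£107 billion) / 0.257 ≈ +£416.3 billion.
ΔT of +£417 billion changes first-round spending by −c·ΔT = −£309.831 billion, contributing k·(−c·ΔT) = (−£309.831 billion) / 0.257 ≈ −£1,205.6 billion.
Net ΔY = k(ΔG − c·ΔT) = (−£202.831 billion) / 0.257 ≈ −£789 billion.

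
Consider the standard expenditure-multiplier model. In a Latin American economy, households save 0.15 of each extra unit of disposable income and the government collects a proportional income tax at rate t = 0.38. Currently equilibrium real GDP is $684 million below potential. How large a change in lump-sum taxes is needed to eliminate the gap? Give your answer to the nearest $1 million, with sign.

MPC = 1 − MPS = 1 − 0.15 = 0.85.
Spending multiplier = 1/(1 − c(1−t)) = 1/(1 − 0.85×0.62) = 1/0.473 ≈ 2.114.
Tax multiplier = −c·k = −0.85/0.473 ≈ −1.797. Need ΔY = +$684 million, so ΔT = ΔY/(−c·k) = −(+$684 million) × 0.473 / 0.85 ≈ −$381 million.
The government should cut lump-sum taxes by $381 million.

−$381 million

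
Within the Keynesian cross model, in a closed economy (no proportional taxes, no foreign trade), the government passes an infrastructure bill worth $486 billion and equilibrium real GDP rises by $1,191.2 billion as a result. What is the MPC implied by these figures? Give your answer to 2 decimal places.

Implied spending multiplier k = ΔY/ΔG = 1,191.2/486 ≈ 2.451.
Since k = 1/(1 − MPC), MPC = 1 − 1/k = 1 − ΔG/ΔY = 1 − 486/1,191.2 ≈ 0.59.

0.59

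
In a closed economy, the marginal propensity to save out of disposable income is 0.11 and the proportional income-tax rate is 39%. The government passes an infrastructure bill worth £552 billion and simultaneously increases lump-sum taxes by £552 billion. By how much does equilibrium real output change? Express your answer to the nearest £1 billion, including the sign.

MPC = 1 − MPS = 1 − 0.11 = 0.89.
Expenditure multiplier = 1/(1 − c(1−t)) = 1/(1 − 0.89×0.61) = 1/0.4571 ≈ 2.188.
ΔG contributes k·ΔG = (+£552 billion) / 0.4571 ≈ +£1,207.6 billion.
ΔT of +£552 billion changes first-round spending by −c·ΔT = −£491.28 billion, contributing k·(−c·ΔT) = (−£491.28 billion) / 0.4571 ≈ −£1,074.8 billion.
Net ΔY = k(ΔG − c·ΔT) = (+£60.72 billion) / 0.4571 ≈ +£133 billion.

+£133 billion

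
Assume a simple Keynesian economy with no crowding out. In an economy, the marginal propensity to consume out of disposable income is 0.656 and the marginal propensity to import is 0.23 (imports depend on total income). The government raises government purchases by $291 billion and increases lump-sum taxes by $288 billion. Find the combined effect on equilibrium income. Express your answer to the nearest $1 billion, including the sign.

+$178 billion

Expenditure multiplier = 1/(1 − c + m) = 1/(1 − 0.656 + 0.23) = 1/0.574 ≈ 1.742.
ΔG contributes k·ΔG = (+$291 billion) / 0.574 ≈ +$507 billion.
ΔT of +$288 billion changes first-round spending by −c·ΔT = −$188.928 billion, contributing k·(−c·ΔT) = (−$188.928 billion) / 0.574 ≈ −$329.1 billion.
Net ΔY = k(ΔG − c·ΔT) = (+$102.072 billion) / 0.574 ≈ +$178 billion.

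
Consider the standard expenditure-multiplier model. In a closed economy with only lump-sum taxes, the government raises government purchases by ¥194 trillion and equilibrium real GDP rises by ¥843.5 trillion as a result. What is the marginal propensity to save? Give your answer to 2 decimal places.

0.23

Implied spending multiplier k = ΔY/ΔG = 843.5/194 ≈ 4.3479.
Since k = 1/(1 − MPC), MPC = 1 − 1/k = 1 − ΔG/ΔY = 1 − 194/843.5 ≈ 0.77.
MPS = 1 − MPC = 0.23.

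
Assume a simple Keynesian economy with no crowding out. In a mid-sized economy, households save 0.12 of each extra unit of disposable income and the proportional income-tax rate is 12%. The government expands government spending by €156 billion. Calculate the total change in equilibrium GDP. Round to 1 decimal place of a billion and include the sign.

+€691.5 billion

MPC = 1 − MPS = 1 − 0.12 = 0.88.
Government-spending multiplier = 1/(1 − c(1−t)) = 1/(1 − 0.88×0.88) = 1/0.2256 ≈ 4.433.
ΔY = k × ΔG = (+€156 billion) / 0.2256 ≈ +€691.5 billion.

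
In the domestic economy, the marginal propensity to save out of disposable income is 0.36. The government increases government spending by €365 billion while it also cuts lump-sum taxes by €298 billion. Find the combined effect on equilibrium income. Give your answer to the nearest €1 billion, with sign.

+€1,544 billion

MPC = 1 − MPS = 1 − 0.36 = 0.64.
Expenditure multiplier = 1/(1 − MPC) = 1/(1 − 0.64) = 1/0.36 ≈ 2.778.
ΔG contributes k·ΔG = (+€365 billion) / 0.36 ≈ +€1,013.9 billion.
ΔT of −€298 billion changes first-round spending by −c·ΔT = +€190.72 billion, contributing k·(−c·ΔT) = (+€190.72 billion) / 0.36 ≈ +€529.8 billion.
Net ΔY = k(ΔG − c·ΔT) = (+€555.72 billion) / 0.36 ≈ +€1,544 billion.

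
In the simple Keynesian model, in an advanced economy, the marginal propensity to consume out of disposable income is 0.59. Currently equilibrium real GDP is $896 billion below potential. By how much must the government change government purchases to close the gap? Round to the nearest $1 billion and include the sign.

Spending multiplier = 1/(1 − MPC) = 1/(1 − 0.59) = 1/0.41 ≈ 2.439.
Need ΔY = +$896 billion, so ΔG = ΔY/k = (+$896 billion) × 0.41 ≈ +$367 billion.
The government should increase government purchases by $367 billion.

+$367 billion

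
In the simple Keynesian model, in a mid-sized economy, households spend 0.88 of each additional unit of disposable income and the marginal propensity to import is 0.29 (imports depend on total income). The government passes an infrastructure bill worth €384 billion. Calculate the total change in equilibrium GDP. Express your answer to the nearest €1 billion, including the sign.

+€937 billion

Expenditure multiplier = 1/(1 − c + m) = 1/(1 − 0.88 + 0.29) = 1/0.41 ≈ 2.439.
ΔY = k × ΔG = (+€384 billion) / 0.41 ≈ +€937 billion.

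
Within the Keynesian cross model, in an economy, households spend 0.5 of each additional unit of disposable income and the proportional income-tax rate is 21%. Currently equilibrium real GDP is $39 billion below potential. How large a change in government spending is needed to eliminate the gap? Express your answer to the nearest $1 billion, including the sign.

Spending multiplier = 1/(1 − c(1−t)) = 1/(1 − 0.5×0.79) = 1/0.605 ≈ 1.653.
Need ΔY = +$39 billion, so ΔG = ΔY/k = (+$39 billion) × 0.605 ≈ +$24 billion.
The government should increase government spending by $24 billion.

+$24 billion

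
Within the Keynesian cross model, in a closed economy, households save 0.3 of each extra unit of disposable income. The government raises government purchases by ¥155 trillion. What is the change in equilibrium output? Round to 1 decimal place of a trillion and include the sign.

+¥516.7 trillion

MPC = 1 − MPS = 1 − 0.3 = 0.7.
Spending multiplier = 1/(1 − MPC) = 1/(1 − 0.7) = 1/0.3 ≈ 3.333.
ΔY = k × ΔG = (+¥155 trillion) / 0.3 ≈ +¥516.7 trillion.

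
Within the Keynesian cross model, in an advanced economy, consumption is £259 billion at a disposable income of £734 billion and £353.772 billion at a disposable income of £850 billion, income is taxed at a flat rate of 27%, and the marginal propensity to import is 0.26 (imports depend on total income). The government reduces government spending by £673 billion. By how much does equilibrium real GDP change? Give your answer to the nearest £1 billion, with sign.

MPC = ΔC/ΔYd = (353.772 − 259)/(850 − 734) = 94.772/116 = 0.817.
Government-spending multiplier = 1/(1 − c(1−t) + m) = 1/(1 − 0.817×0.73 + 0.26) = 1/0.66359 ≈ 1.507.
ΔY = k × ΔG = (−£673 billion) / 0.66359 ≈ −£1,014 billion.

−£1,014 billion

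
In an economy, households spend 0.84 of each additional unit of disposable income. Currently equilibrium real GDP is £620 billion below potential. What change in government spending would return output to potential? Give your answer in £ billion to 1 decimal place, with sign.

Spending multiplier = 1/(1 − MPC) = 1/(1 − 0.84) = 1/0.16 = 6.25.
Need ΔY = +£620 billion, so ΔG = ΔY/k = (+£620 billion) × 0.16 = +£99.2 billion.
The government should increase government spending by £99.2 billion.

+£99.2 billion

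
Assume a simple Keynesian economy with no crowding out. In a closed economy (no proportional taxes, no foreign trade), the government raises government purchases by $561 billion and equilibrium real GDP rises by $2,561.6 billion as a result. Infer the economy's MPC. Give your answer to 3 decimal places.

Implied spending multiplier k = ΔY/ΔG = 2,561.6/561 ≈ 4.5661.
Since k = 1/(1 − MPC), MPC = 1 − 1/k = 1 − ΔG/ΔY = 1 − 561/2,561.6 ≈ 0.781.

0.781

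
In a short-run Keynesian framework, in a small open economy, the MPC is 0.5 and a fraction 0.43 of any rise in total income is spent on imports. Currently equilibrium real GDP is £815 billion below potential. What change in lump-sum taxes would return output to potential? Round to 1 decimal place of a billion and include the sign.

−£1,515.9 billion

Spending multiplier = 1/(1 − c + m) = 1/(1 − 0.5 + 0.43) = 1/0.93 ≈ 1.075.
Tax multiplier = −c·k = −0.5/0.93 ≈ −0.538. Need ΔY = +£815 billion, so ΔT = ΔY/(−c·k) = −(+£815 billion) × 0.93 / 0.5 = −£1,515.9 billion.
The government should cut lump-sum taxes by £1,515.9 billion.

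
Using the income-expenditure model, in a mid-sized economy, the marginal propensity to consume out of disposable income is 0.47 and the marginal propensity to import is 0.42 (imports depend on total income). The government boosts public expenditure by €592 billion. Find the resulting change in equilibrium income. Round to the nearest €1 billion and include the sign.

+€623 billion

Expenditure multiplier = 1/(1 − c + m) = 1/(1 − 0.47 + 0.42) = 1/0.95 ≈ 1.053.
ΔY = k × ΔG = (+€592 billion) / 0.95 ≈ +€623 billion.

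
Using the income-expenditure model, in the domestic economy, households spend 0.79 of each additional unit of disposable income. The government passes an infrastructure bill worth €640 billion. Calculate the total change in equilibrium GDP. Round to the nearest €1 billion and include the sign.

Expenditure multiplier = 1/(1 − MPC) = 1/(1 − 0.79) = 1/0.21 ≈ 4.762.
ΔY = k × ΔG = (+€640 billion) / 0.21 ≈ +€3,048 billion.

+€3,048 billion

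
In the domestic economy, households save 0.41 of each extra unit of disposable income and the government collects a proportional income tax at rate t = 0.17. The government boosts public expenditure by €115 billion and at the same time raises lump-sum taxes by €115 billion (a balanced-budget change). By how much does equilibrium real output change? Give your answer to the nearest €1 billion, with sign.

+€92 billion

MPC = 1 − MPS = 1 − 0.41 = 0.59.
Expenditure multiplier = 1/(1 − c(1−t)) = 1/(1 − 0.59×0.83) = 1/0.5103 ≈ 1.96.
ΔG contributes k·ΔG = (+€115 billion) / 0.5103 ≈ +€225.4 billion.
ΔT of +€115 billion changes first-round spending by −c·ΔT = −€67.85 billion, contributing k·(−c·ΔT) = (−€67.85 billion) / 0.5103 ≈ −€133 billion.
Net ΔY = k(ΔG − c·ΔT) = (+€47.15 billion) / 0.5103 ≈ +€92 billion.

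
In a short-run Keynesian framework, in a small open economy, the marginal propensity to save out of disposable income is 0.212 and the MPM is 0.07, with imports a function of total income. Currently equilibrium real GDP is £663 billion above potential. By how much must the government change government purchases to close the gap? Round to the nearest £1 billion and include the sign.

−£187 billion

MPC = 1 − MPS = 1 − 0.212 = 0.788.
Spending multiplier = 1/(1 − c + m) = 1/(1 − 0.788 + 0.07) = 1/0.282 ≈ 3.546.
Need ΔY = −£663 billion, so ΔG = ΔY/k = (−£663 billion) × 0.282 ≈ −£187 billion.
The government should cut government purchases by £187 billion.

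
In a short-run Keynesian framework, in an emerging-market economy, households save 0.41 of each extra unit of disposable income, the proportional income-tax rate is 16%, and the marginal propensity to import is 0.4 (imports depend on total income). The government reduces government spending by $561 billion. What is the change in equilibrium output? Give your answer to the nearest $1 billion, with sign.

MPC = 1 − MPS = 1 − 0.41 = 0.59.
Expenditure multiplier = 1/(1 − c(1−t) + m) = 1/(1 − 0.59×0.84 + 0.4) = 1/0.9044 ≈ 1.106.
ΔY = k × ΔG = (−$561 billion) / 0.9044 ≈ −$620 billion.

−$620 billion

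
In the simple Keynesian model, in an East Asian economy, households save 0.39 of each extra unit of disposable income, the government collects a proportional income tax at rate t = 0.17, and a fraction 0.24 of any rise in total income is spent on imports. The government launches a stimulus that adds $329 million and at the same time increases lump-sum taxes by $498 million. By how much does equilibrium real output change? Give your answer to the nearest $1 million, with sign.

+$34 million

MPC = 1 − MPS = 1 − 0.39 = 0.61.
Expenditure multiplier = 1/(1 − c(1−t) + m) = 1/(1 − 0.61×0.83 + 0.24) = 1/0.7337 ≈ 1.363.
ΔG contributes k·ΔG = (+$329 million) / 0.7337 ≈ +$448.4 million.
ΔT of +$498 million changes first-round spending by −c·ΔT = −$303.78 million, contributing k·(−c·ΔT) = (−$303.78 million) / 0.7337 ≈ −$414 million.
Net ΔY = k(ΔG − c·ΔT) = (+$25.22 million) / 0.7337 ≈ +$34 million.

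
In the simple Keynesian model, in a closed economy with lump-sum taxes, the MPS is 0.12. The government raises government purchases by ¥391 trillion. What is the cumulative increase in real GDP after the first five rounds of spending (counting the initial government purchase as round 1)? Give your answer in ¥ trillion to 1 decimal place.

MPC = 1 − MPS = 1 − 0.12 = 0.88.
Round 1 adds ΔG = ¥391 trillion; each later round is MPC = 0.88 times the previous.
After 5 rounds: 391 + 344.08 + 302.7904 + 266.455552 + 234.48088576 = ΔG·(1 − c^5)/(1 − c) = 391 × (1 − 0.5277319168)/0.12 ≈ ¥1,538.8 trillion.

¥1,538.8 trillion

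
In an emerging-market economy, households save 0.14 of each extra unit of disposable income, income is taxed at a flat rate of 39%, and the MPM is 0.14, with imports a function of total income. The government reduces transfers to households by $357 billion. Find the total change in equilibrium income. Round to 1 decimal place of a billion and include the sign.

−$498.9 billion

MPC = 1 − MPS = 1 − 0.14 = 0.86.
The transfer change shifts disposable income by −$357 billion, so first-round consumption changes by c·ΔTR = 0.86 × (−$357 billion) = −$307.02 billion.
Expenditure multiplier = 1/(1 − c(1−t) + m) = 1/(1 − 0.86×0.61 + 0.14) = 1/0.6154 ≈ 1.625.
The transfer multiplier is c × k ≈ 1.397, so ΔY = k × (c·ΔTR) = (−$307.02 billion) / 0.6154 ≈ −$498.9 billion.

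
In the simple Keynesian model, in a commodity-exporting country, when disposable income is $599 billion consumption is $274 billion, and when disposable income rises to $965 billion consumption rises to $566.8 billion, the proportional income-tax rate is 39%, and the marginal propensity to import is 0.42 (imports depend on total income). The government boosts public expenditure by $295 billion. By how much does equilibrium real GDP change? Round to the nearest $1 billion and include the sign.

+$317 billion

MPC = ΔC/ΔYd = (566.8 − 274)/(965 − 599) = 292.8/366 = 0.8.
Government-spending multiplier = 1/(1 − c(1−t) + m) = 1/(1 − 0.8×0.61 + 0.42) = 1/0.932 ≈ 1.073.
ΔY = k × ΔG = (+$295 billion) / 0.932 ≈ +$317 billion.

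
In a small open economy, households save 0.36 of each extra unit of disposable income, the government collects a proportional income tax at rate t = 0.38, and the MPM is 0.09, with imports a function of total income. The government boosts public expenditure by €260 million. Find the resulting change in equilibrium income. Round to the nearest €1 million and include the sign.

+€375 million

MPC = 1 − MPS = 1 − 0.36 = 0.64.
Spending multiplier = 1/(1 − c(1−t) + m) = 1/(1 − 0.64×0.62 + 0.09) = 1/0.6932 ≈ 1.443.
ΔY = k × ΔG = (+€260 million) / 0.6932 ≈ +€375 million.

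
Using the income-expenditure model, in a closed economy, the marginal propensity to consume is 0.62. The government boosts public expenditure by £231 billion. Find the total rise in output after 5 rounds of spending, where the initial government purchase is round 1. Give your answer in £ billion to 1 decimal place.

Round 1 adds ΔG = £231 billion; each later round is MPC = 0.62 times the previous.
After 5 rounds: 231 + 143.22 + 88.7964 + 55.053768 + 34.13333616 = ΔG·(1 − c^5)/(1 − c) = 231 × (1 − 0.0916132832)/0.38 ≈ £552.2 billion.

£552.2 billion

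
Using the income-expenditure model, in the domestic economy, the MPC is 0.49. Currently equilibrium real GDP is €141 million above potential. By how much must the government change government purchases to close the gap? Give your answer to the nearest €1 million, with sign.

−€72 million

Spending multiplier = 1/(1 − MPC) = 1/(1 − 0.49) = 1/0.51 ≈ 1.961.
Need ΔY = −€141 million, so ΔG = ΔY/k = (−€141 million) × 0.51 ≈ −€72 million.
The government should cut government purchases by €72 million.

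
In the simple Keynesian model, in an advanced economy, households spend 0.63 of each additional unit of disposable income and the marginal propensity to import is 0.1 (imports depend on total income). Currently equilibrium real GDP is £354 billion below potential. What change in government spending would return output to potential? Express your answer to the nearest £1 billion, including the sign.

Spending multiplier = 1/(1 − c + m) = 1/(1 − 0.63 + 0.1) = 1/0.47 ≈ 2.128.
Need ΔY = +£354 billion, so ΔG = ΔY/k = (+£354 billion) × 0.47 ≈ +£166 billion.
The government should increase government spending by £166 billion.

+£166 billion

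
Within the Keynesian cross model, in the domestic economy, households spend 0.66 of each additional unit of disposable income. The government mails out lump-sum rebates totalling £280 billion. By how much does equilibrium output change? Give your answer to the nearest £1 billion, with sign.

A lump-sum tax change of −£280 billion shifts disposable income by +£280 billion; first-round consumption changes by −c × ΔT = −0.66 × (−£280 billion) = +£184.8 billion.
Expenditure multiplier = 1/(1 − MPC) = 1/(1 − 0.66) = 1/0.34 ≈ 2.941.
The tax multiplier is −c × k ≈ −1.941, so ΔY = k × (−c·ΔT) = (+£184.8 billion) / 0.34 ≈ +£544 billion.

+£544 billion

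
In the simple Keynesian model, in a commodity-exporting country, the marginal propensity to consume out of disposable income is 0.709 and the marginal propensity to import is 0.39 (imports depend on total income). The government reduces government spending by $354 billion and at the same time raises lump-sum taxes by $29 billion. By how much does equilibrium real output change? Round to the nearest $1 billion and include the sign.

−$550 billion

Expenditure multiplier = 1/(1 − c + m) = 1/(1 − 0.709 + 0.39) = 1/0.681 ≈ 1.468.
ΔG contributes k·ΔG = (−$354 billion) / 0.681 ≈ −$519.8 billion.
ΔT of +$29 billion changes first-round spending by −c·ΔT = −$20.561 billion, contributing k·(−c·ΔT) = (−$20.561 billion) / 0.681 ≈ −$30.2 billion.
Net ΔY = k(ΔG − c·ΔT) = (−$374.561 billion) / 0.681 ≈ −$550 billion.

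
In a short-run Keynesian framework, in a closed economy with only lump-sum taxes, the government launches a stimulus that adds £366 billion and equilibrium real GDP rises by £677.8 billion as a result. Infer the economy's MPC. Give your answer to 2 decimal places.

0.46

Implied spending multiplier k = ΔY/ΔG = 677.8/366 ≈ 1.8519.
Since k = 1/(1 − MPC), MPC = 1 − 1/k = 1 − ΔG/ΔY = 1 − 366/677.8 ≈ 0.46.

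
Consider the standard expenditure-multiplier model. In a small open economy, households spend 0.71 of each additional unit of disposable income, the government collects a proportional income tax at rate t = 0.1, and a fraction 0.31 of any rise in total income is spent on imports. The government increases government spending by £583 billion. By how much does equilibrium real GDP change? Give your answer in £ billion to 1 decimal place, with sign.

Government-spending multiplier = 1/(1 − c(1−t) + m) = 1/(1 − 0.71×0.9 + 0.31) = 1/0.671 ≈ 1.49.
ΔY = k × ΔG = (+£583 billion) / 0.671 ≈ +£868.9 billion.

+£868.9 billion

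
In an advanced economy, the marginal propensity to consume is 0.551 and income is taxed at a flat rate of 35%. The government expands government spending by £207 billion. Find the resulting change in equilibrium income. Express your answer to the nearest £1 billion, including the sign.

+£323 billion

Government-spending multiplier = 1/(1 − c(1−t)) = 1/(1 − 0.551×0.65) = 1/0.64185 ≈ 1.558.
ΔY = k × ΔG = (+£207 billion) / 0.64185 ≈ +£323 billion.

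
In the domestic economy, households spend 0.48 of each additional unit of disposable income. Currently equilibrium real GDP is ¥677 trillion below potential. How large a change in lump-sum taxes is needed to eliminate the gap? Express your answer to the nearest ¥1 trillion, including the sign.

Spending multiplier = 1/(1 − MPC) = 1/(1 − 0.48) = 1/0.52 ≈ 1.923.
Tax multiplier = −c·k = −0.48/0.52 ≈ −0.923. Need ΔY = +¥677 trillion, so ΔT = ΔY/(−c·k) = −(+¥677 trillion) × 0.52 / 0.48 ≈ −¥733 trillion.
The government should cut lump-sum taxes by ¥733 trillion.

−¥733 trillion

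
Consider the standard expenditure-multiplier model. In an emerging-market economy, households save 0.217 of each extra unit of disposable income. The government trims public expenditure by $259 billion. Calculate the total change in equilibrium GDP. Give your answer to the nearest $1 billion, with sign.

−$1,194 billion

MPC = 1 − MPS = 1 − 0.217 = 0.783.
Government-spending multiplier = 1/(1 − MPC) = 1/(1 − 0.783) = 1/0.217 ≈ 4.608.
ΔY = k × ΔG = (−$259 billion) / 0.217 ≈ −$1,194 billion.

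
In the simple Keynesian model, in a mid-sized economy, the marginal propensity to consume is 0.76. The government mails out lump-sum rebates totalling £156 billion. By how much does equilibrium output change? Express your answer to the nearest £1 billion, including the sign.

A lump-sum tax change of −£156 billion shifts disposable income by +£156 billion; first-round consumption changes by −c × ΔT = −0.76 × (−£156 billion) = +£118.56 billion.
Expenditure multiplier = 1/(1 − MPC) = 1/(1 − 0.76) = 1/0.24 ≈ 4.167.
The tax multiplier is −c × k ≈ −3.167, so ΔY = k × (−c·ΔT) = (+£118.56 billion) / 0.24 = +£494 billion.

+£494 billion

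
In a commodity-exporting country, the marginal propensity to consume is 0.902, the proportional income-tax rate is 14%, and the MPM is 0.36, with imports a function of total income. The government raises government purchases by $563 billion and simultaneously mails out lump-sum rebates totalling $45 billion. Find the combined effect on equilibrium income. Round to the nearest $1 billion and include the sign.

Expenditure multiplier = 1/(1 − c(1−t) + m) = 1/(1 − 0.902×0.86 + 0.36) = 1/0.58428 ≈ 1.712.
ΔG contributes k·ΔG = (+$563 billion) / 0.58428 ≈ +$963.6 billion.
ΔT of −$45 billion changes first-round spending by −c·ΔT = +$40.59 billion, contributing k·(−c·ΔT) = (+$40.59 billion) / 0.58428 ≈ +$69.5 billion.
Net ΔY = k(ΔG − c·ΔT) = (+$603.59 billion) / 0.58428 ≈ +$1,033 billion.

+$1,033 billion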